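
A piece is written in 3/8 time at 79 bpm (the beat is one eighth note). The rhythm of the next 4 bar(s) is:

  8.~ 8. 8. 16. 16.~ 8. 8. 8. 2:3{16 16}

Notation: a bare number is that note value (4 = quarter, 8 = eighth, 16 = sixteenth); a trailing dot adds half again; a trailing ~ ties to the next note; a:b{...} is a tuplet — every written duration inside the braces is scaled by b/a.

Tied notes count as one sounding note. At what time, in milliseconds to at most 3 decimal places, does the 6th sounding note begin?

note 6 onset = 9b = 6835.443ms

1. 0.0ms @ 0 + 2278.481ms (3)
2. 2278.481ms @ 3 + 1139.241ms (3/2)
3. 3417.722ms @ 9/2 + 569.62ms (3/4)
4. 3987.342ms @ 21/4 + 1708.861ms (9/4)
5. 5696.203ms @ 15/2 + 1139.241ms (3/2)
6. 6835.443ms @ 9 + 1139.241ms (3/2)
7. 7974.684ms @ 21/2 + 569.62ms (3/4)
8. 8544.304ms @ 45/4 + 569.62ms (3/4)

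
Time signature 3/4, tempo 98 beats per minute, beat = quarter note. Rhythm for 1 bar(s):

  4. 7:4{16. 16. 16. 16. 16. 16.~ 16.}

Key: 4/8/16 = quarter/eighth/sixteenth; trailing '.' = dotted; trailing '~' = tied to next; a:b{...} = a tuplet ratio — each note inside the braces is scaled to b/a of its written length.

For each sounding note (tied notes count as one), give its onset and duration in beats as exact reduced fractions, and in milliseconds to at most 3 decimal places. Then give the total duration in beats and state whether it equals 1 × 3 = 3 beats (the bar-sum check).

1) 0.0ms=0b +918.367ms=3/2b
2) 918.367ms=3/2b +131.195ms=3/14b
3) 1049.563ms=12/7b +131.195ms=3/14b
4) 1180.758ms=27/14b +131.195ms=3/14b
5) 1311.953ms=15/7b +131.195ms=3/14b
6) 1443.149ms=33/14b +131.195ms=3/14b
7) 1574.344ms=18/7b +262.391ms=3/7b
Σ=3b of 3 (98bpm 3/4) — PASS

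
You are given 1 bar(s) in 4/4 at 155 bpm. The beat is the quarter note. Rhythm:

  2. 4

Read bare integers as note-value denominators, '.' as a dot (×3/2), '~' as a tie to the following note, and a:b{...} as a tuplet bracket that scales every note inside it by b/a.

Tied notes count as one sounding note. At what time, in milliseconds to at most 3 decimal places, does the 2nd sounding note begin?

note 2 onset = 3b = 1161.29ms

1. 0.0ms @ 0 + 1161.29ms (3)
2. 1161.29ms @ 3 + 387.097ms (1)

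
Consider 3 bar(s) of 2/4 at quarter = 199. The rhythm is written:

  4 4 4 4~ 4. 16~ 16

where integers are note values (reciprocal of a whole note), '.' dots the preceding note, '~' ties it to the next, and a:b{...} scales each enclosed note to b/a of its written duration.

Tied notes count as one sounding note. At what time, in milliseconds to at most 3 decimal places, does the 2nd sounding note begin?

note 2 onset = 1b = 301.508ms

1. 0.0ms @ 0 + 301.508ms (1)
2. 301.508ms @ 1 + 301.508ms (1)
3. 603.015ms @ 2 + 301.508ms (1)
4. 904.523ms @ 3 + 753.769ms (5/2)
5. 1658.291ms @ 11/2 + 150.754ms (1/2)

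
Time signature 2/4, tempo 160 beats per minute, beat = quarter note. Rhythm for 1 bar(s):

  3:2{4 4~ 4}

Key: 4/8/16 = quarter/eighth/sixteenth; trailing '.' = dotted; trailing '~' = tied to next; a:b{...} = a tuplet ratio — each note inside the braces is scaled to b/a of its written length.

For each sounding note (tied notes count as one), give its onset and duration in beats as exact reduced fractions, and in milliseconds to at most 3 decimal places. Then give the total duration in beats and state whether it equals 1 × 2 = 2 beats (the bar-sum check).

1) 0.0ms=0b +250.0ms=2/3b
2) 250.0ms=2/3b +500.0ms=4/3b
Σ=2b of 2 (160bpm 2/4) — PASS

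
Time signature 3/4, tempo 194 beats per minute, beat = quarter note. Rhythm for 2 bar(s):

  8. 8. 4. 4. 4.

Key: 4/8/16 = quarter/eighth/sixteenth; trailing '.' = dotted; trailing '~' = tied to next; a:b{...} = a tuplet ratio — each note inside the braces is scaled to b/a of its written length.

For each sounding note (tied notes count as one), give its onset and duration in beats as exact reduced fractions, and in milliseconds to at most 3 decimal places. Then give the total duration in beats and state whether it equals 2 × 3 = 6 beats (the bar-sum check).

1) 0.0ms=0b +231.959ms=3/4b
2) 231.959ms=3/4b +231.959ms=3/4b
3) 463.918ms=3/2b +463.918ms=3/2b
4) 927.835ms=3b +463.918ms=3/2b
5) 1391.753ms=9/2b +463.918ms=3/2b
Σ=6b of 6 (194bpm 3/4) — PASS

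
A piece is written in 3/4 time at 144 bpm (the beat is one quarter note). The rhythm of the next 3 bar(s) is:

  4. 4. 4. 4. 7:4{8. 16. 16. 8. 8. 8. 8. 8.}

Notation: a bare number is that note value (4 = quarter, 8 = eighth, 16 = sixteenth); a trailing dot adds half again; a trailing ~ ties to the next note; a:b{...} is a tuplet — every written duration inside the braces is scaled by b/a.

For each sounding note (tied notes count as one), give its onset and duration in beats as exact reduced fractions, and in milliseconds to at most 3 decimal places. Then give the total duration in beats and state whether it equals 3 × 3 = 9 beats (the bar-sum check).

1) 0.0ms=0b +625.0ms=3/2b
2) 625.0ms=3/2b +625.0ms=3/2b
3) 1250.0ms=3b +625.0ms=3/2b
4) 1875.0ms=9/2b +625.0ms=3/2b
5) 2500.0ms=6b +178.571ms=3/7b
6) 2678.571ms=45/7b +89.286ms=3/14b
7) 2767.857ms=93/14b +89.286ms=3/14b
8) 2857.143ms=48/7b +178.571ms=3/7b
9) 3035.714ms=51/7b +178.571ms=3/7b
10) 3214.286ms=54/7b +178.571ms=3/7b
11) 3392.857ms=57/7b +178.571ms=3/7b
12) 3571.429ms=60/7b +178.571ms=3/7b
Σ=9b of 9 (144bpm 3/4) — PASS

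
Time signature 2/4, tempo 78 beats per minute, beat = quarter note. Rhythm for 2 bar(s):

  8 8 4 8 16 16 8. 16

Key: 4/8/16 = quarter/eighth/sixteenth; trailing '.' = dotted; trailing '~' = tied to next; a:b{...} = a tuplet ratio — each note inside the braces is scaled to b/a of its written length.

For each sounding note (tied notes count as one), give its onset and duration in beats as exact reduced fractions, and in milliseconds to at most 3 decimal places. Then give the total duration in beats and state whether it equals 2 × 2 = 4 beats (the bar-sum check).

1) 0.0ms=0b +384.615ms=1/2b
2) 384.615ms=1/2b +384.615ms=1/2b
3) 769.231ms=1b +769.231ms=1b
4) 1538.462ms=2b +384.615ms=1/2b
5) 1923.077ms=5/2b +192.308ms=1/4b
6) 2115.385ms=11/4b +192.308ms=1/4b
7) 2307.692ms=3b +576.923ms=3/4b
8) 2884.615ms=15/4b +192.308ms=1/4b
Σ=4b of 4 (78bpm 2/4) — PASS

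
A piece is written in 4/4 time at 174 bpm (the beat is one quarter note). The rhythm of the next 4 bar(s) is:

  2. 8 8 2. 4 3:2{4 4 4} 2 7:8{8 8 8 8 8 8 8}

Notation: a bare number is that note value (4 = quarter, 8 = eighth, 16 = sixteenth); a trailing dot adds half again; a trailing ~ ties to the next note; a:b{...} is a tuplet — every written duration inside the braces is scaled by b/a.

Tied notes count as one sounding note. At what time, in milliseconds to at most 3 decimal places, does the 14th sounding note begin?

note 14 onset = 100/7b = 4926.108ms

1. 0.0ms @ 0 + 1034.483ms (3)
2. 1034.483ms @ 3 + 172.414ms (1/2)
3. 1206.897ms @ 7/2 + 172.414ms (1/2)
4. 1379.31ms @ 4 + 1034.483ms (3)
5. 2413.793ms @ 7 + 344.828ms (1)
6. 2758.621ms @ 8 + 229.885ms (2/3)
7. 2988.506ms @ 26/3 + 229.885ms (2/3)
8. 3218.391ms @ 28/3 + 229.885ms (2/3)
9. 3448.276ms @ 10 + 689.655ms (2)
10. 4137.931ms @ 12 + 197.044ms (4/7)
11. 4334.975ms @ 88/7 + 197.044ms (4/7)
12. 4532.02ms @ 92/7 + 197.044ms (4/7)
13. 4729.064ms @ 96/7 + 197.044ms (4/7)
14. 4926.108ms @ 100/7 + 197.044ms (4/7)
15. 5123.153ms @ 104/7 + 197.044ms (4/7)
16. 5320.197ms @ 108/7 + 197.044ms (4/7)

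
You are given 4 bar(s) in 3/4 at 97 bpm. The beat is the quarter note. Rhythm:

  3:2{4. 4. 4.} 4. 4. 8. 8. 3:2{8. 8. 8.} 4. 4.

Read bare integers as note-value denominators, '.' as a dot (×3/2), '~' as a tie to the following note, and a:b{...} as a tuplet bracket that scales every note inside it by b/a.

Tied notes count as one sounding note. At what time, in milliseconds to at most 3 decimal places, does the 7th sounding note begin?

1. 0.0ms @ 0 + 618.557ms (1)
2. 618.557ms @ 1 + 618.557ms (1)
3. 1237.113ms @ 2 + 618.557ms (1)
4. 1855.67ms @ 3 + 927.835ms (3/2)
5. 2783.505ms @ 9/2 + 927.835ms (3/2)
6. 3711.34ms @ 6 + 463.918ms (3/4)
7. 4175.258ms @ 27/4 + 463.918ms (3/4)
8. 4639.175ms @ 15/2 + 309.278ms (1/2)
9. 4948.454ms @ 8 + 309.278ms (1/2)
10. 5257.732ms @ 17/2 + 309.278ms (1/2)
11. 5567.01ms @ 9 + 927.835ms (3/2)
12. 6494.845ms @ 21/2 + 927.835ms (3/2)

note 7 onset = 27/4b = 4175.258ms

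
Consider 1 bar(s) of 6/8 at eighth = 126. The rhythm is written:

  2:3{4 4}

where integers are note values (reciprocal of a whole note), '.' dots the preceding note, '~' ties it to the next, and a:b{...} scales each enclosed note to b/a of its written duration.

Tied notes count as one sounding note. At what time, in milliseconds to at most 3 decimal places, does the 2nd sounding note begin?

1. 0.0ms @ 0 + 1428.571ms (3)
2. 1428.571ms @ 3 + 1428.571ms (3)

note 2 onset = 3b = 1428.571ms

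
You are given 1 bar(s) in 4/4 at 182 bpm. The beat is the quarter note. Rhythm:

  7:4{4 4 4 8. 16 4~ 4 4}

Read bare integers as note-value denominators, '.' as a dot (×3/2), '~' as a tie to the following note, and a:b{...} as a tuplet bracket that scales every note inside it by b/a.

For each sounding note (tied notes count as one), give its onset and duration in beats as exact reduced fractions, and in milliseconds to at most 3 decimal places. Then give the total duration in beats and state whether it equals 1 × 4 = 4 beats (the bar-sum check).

1) 0.0ms=0b +188.383ms=4/7b
2) 188.383ms=4/7b +188.383ms=4/7b
3) 376.766ms=8/7b +188.383ms=4/7b
4) 565.149ms=12/7b +141.287ms=3/7b
5) 706.436ms=15/7b +47.096ms=1/7b
6) 753.532ms=16/7b +376.766ms=8/7b
7) 1130.298ms=24/7b +188.383ms=4/7b
Σ=4b of 4 (182bpm 4/4) — PASS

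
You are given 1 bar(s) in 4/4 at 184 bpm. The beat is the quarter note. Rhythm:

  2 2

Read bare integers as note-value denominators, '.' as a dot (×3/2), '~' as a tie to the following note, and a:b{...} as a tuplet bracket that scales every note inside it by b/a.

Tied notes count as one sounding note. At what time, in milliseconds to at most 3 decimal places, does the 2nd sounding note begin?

1. 0.0ms @ 0 + 652.174ms (2)
2. 652.174ms @ 2 + 652.174ms (2)

note 2 onset = 2b = 652.174ms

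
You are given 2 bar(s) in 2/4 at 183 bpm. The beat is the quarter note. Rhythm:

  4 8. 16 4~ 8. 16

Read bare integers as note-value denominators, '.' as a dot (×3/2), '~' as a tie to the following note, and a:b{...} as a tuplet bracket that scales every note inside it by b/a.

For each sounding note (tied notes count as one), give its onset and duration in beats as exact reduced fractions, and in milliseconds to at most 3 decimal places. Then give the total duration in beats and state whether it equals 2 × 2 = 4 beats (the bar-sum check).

1) 0.0ms=0b +327.869ms=1b
2) 327.869ms=1b +245.902ms=3/4b
3) 573.77ms=7/4b +81.967ms=1/4b
4) 655.738ms=2b +573.77ms=7/4b
5) 1229.508ms=15/4b +81.967ms=1/4b
Σ=4b of 4 (183bpm 2/4) — PASS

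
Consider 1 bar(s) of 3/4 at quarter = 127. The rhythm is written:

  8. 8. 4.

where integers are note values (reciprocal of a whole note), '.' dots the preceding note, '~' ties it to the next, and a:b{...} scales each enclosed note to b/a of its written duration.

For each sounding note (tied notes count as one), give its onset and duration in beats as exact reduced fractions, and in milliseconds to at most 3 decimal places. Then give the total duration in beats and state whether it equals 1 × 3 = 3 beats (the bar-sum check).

1) 0.0ms=0b +354.331ms=3/4b
2) 354.331ms=3/4b +354.331ms=3/4b
3) 708.661ms=3/2b +708.661ms=3/2b
Σ=3b of 3 (127bpm 3/4) — PASS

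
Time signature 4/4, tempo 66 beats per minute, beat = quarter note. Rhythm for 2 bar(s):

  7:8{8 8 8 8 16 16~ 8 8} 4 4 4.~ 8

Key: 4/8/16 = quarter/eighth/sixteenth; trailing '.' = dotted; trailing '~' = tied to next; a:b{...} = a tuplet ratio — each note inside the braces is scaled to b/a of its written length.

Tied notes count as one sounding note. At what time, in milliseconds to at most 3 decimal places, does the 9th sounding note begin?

note 9 onset = 5b = 4545.455ms

1. 0.0ms @ 0 + 519.481ms (4/7)
2. 519.481ms @ 4/7 + 519.481ms (4/7)
3. 1038.961ms @ 8/7 + 519.481ms (4/7)
4. 1558.442ms @ 12/7 + 519.481ms (4/7)
5. 2077.922ms @ 16/7 + 259.74ms (2/7)
6. 2337.662ms @ 18/7 + 779.221ms (6/7)
7. 3116.883ms @ 24/7 + 519.481ms (4/7)
8. 3636.364ms @ 4 + 909.091ms (1)
9. 4545.455ms @ 5 + 909.091ms (1)
10. 5454.545ms @ 6 + 1818.182ms (2)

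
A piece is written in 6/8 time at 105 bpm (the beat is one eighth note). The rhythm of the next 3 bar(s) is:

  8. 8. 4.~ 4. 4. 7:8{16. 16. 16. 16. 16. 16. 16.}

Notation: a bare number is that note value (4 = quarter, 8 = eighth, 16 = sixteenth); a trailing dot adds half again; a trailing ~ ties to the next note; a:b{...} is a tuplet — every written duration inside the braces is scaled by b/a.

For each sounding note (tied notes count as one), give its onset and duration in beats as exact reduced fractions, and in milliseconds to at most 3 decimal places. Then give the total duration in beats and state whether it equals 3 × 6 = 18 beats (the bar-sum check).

1) 0.0ms=0b +857.143ms=3/2b
2) 857.143ms=3/2b +857.143ms=3/2b
3) 1714.286ms=3b +3428.571ms=6b
4) 5142.857ms=9b +1714.286ms=3b
5) 6857.143ms=12b +489.796ms=6/7b
6) 7346.939ms=90/7b +489.796ms=6/7b
7) 7836.735ms=96/7b +489.796ms=6/7b
8) 8326.531ms=102/7b +489.796ms=6/7b
9) 8816.327ms=108/7b +489.796ms=6/7b
10) 9306.122ms=114/7b +489.796ms=6/7b
11) 9795.918ms=120/7b +489.796ms=6/7b
Σ=18b of 18 (105bpm 6/8) — PASS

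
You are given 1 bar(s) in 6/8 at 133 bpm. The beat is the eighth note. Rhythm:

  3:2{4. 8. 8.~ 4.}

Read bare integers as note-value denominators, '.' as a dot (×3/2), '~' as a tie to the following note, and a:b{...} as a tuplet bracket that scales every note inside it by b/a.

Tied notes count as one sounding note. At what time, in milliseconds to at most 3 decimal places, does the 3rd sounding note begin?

note 3 onset = 3b = 1353.383ms

1. 0.0ms @ 0 + 902.256ms (2)
2. 902.256ms @ 2 + 451.128ms (1)
3. 1353.383ms @ 3 + 1353.383ms (3)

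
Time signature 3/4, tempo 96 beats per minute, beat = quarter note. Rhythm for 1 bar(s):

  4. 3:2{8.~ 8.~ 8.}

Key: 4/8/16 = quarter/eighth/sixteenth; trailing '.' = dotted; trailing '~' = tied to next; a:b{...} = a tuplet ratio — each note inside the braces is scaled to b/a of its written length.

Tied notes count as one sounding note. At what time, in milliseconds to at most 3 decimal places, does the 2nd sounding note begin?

note 2 onset = 3/2b = 937.5ms

1. 0.0ms @ 0 + 937.5ms (3/2)
2. 937.5ms @ 3/2 + 937.5ms (3/2)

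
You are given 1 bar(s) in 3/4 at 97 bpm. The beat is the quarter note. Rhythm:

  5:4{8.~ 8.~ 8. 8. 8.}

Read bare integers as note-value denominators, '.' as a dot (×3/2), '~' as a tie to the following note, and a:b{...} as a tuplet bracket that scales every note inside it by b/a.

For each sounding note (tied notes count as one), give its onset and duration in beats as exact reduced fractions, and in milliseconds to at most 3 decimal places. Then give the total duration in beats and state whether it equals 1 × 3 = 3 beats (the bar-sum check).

1) 0.0ms=0b +1113.402ms=9/5b
2) 1113.402ms=9/5b +371.134ms=3/5b
3) 1484.536ms=12/5b +371.134ms=3/5b
Σ=3b of 3 (97bpm 3/4) — PASS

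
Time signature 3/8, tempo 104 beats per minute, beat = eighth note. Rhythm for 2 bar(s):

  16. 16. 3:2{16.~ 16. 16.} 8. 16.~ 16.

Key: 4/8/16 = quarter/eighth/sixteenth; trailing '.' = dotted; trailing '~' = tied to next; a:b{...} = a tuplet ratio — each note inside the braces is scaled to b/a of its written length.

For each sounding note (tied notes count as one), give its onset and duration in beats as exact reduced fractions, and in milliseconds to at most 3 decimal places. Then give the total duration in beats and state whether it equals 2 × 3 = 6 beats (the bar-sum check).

1) 0.0ms=0b +432.692ms=3/4b
2) 432.692ms=3/4b +432.692ms=3/4b
3) 865.385ms=3/2b +576.923ms=1b
4) 1442.308ms=5/2b +288.462ms=1/2b
5) 1730.769ms=3b +865.385ms=3/2b
6) 2596.154ms=9/2b +865.385ms=3/2b
Σ=6b of 6 (104bpm 3/8) — PASS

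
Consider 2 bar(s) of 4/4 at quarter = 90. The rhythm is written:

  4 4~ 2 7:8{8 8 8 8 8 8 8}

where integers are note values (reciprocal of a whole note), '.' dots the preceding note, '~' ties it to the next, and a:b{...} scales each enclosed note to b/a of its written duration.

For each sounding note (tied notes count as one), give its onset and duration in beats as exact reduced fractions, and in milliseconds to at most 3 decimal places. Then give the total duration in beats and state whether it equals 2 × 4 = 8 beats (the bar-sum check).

1) 0.0ms=0b +666.667ms=1b
2) 666.667ms=1b +2000.0ms=3b
3) 2666.667ms=4b +380.952ms=4/7b
4) 3047.619ms=32/7b +380.952ms=4/7b
5) 3428.571ms=36/7b +380.952ms=4/7b
6) 3809.524ms=40/7b +380.952ms=4/7b
7) 4190.476ms=44/7b +380.952ms=4/7b
8) 4571.429ms=48/7b +380.952ms=4/7b
9) 4952.381ms=52/7b +380.952ms=4/7b
Σ=8b of 8 (90bpm 4/4) — PASS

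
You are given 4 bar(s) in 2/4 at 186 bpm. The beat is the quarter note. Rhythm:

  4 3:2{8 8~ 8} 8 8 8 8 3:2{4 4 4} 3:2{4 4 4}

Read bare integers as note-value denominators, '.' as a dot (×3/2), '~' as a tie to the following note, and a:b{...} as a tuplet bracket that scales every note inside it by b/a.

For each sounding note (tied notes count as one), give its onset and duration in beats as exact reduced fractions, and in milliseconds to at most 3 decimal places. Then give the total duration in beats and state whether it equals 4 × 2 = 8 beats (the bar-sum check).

1) 0.0ms=0b +322.581ms=1b
2) 322.581ms=1b +107.527ms=1/3b
3) 430.108ms=4/3b +215.054ms=2/3b
4) 645.161ms=2b +161.29ms=1/2b
5) 806.452ms=5/2b +161.29ms=1/2b
6) 967.742ms=3b +161.29ms=1/2b
7) 1129.032ms=7/2b +161.29ms=1/2b
8) 1290.323ms=4b +215.054ms=2/3b
9) 1505.376ms=14/3b +215.054ms=2/3b
10) 1720.43ms=16/3b +215.054ms=2/3b
11) 1935.484ms=6b +215.054ms=2/3b
12) 2150.538ms=20/3b +215.054ms=2/3b
13) 2365.591ms=22/3b +215.054ms=2/3b
Σ=8b of 8 (186bpm 2/4) — PASS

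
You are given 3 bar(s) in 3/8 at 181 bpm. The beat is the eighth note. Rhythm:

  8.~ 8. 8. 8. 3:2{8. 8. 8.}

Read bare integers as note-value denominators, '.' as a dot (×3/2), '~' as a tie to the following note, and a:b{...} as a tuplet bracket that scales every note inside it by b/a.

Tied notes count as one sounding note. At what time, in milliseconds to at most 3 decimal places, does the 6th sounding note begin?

note 6 onset = 8b = 2651.934ms

1. 0.0ms @ 0 + 994.475ms (3)
2. 994.475ms @ 3 + 497.238ms (3/2)
3. 1491.713ms @ 9/2 + 497.238ms (3/2)
4. 1988.95ms @ 6 + 331.492ms (1)
5. 2320.442ms @ 7 + 331.492ms (1)
6. 2651.934ms @ 8 + 331.492ms (1)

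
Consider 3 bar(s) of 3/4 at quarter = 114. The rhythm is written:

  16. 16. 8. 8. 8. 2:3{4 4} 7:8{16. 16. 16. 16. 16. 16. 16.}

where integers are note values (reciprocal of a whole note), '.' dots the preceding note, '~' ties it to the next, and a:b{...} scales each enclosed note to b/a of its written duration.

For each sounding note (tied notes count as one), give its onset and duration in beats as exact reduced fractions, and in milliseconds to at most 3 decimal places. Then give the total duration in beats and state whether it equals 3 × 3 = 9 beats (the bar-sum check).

1) 0.0ms=0b +197.368ms=3/8b
2) 197.368ms=3/8b +197.368ms=3/8b
3) 394.737ms=3/4b +394.737ms=3/4b
4) 789.474ms=3/2b +394.737ms=3/4b
5) 1184.211ms=9/4b +394.737ms=3/4b
6) 1578.947ms=3b +789.474ms=3/2b
7) 2368.421ms=9/2b +789.474ms=3/2b
8) 3157.895ms=6b +225.564ms=3/7b
9) 3383.459ms=45/7b +225.564ms=3/7b
10) 3609.023ms=48/7b +225.564ms=3/7b
11) 3834.586ms=51/7b +225.564ms=3/7b
12) 4060.15ms=54/7b +225.564ms=3/7b
13) 4285.714ms=57/7b +225.564ms=3/7b
14) 4511.278ms=60/7b +225.564ms=3/7b
Σ=9b of 9 (114bpm 3/4) — PASS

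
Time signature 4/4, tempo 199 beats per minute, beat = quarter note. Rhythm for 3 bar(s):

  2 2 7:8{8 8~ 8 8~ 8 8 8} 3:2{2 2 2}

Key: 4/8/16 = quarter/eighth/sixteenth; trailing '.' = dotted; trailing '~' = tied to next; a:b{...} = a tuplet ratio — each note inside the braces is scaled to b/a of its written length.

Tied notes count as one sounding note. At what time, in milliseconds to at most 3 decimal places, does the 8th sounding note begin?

1. 0.0ms @ 0 + 603.015ms (2)
2. 603.015ms @ 2 + 603.015ms (2)
3. 1206.03ms @ 4 + 172.29ms (4/7)
4. 1378.32ms @ 32/7 + 344.58ms (8/7)
5. 1722.9ms @ 40/7 + 344.58ms (8/7)
6. 2067.48ms @ 48/7 + 172.29ms (4/7)
7. 2239.77ms @ 52/7 + 172.29ms (4/7)
8. 2412.06ms @ 8 + 402.01ms (4/3)
9. 2814.07ms @ 28/3 + 402.01ms (4/3)
10. 3216.08ms @ 32/3 + 402.01ms (4/3)

note 8 onset = 8b = 2412.06ms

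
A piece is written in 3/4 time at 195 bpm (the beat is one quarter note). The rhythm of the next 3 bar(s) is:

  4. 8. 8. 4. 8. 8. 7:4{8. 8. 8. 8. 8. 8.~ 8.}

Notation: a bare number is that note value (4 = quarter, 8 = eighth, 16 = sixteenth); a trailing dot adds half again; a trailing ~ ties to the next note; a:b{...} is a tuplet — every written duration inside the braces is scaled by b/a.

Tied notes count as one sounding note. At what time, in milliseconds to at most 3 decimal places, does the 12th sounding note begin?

1. 0.0ms @ 0 + 461.538ms (3/2)
2. 461.538ms @ 3/2 + 230.769ms (3/4)
3. 692.308ms @ 9/4 + 230.769ms (3/4)
4. 923.077ms @ 3 + 461.538ms (3/2)
5. 1384.615ms @ 9/2 + 230.769ms (3/4)
6. 1615.385ms @ 21/4 + 230.769ms (3/4)
7. 1846.154ms @ 6 + 131.868ms (3/7)
8. 1978.022ms @ 45/7 + 131.868ms (3/7)
9. 2109.89ms @ 48/7 + 131.868ms (3/7)
10. 2241.758ms @ 51/7 + 131.868ms (3/7)
11. 2373.626ms @ 54/7 + 131.868ms (3/7)
12. 2505.495ms @ 57/7 + 263.736ms (6/7)

note 12 onset = 57/7b = 2505.495ms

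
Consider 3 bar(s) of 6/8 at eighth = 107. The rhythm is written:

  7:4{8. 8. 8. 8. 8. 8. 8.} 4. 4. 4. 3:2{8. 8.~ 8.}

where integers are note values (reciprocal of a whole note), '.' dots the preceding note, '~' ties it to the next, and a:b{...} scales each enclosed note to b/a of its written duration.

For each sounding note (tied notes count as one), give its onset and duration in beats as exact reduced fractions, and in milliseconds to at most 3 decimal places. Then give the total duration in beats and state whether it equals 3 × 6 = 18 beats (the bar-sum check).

1) 0.0ms=0b +480.641ms=6/7b
2) 480.641ms=6/7b +480.641ms=6/7b
3) 961.282ms=12/7b +480.641ms=6/7b
4) 1441.923ms=18/7b +480.641ms=6/7b
5) 1922.563ms=24/7b +480.641ms=6/7b
6) 2403.204ms=30/7b +480.641ms=6/7b
7) 2883.845ms=36/7b +480.641ms=6/7b
8) 3364.486ms=6b +1682.243ms=3b
9) 5046.729ms=9b +1682.243ms=3b
10) 6728.972ms=12b +1682.243ms=3b
11) 8411.215ms=15b +560.748ms=1b
12) 8971.963ms=16b +1121.495ms=2b
Σ=18b of 18 (107bpm 6/8) — PASS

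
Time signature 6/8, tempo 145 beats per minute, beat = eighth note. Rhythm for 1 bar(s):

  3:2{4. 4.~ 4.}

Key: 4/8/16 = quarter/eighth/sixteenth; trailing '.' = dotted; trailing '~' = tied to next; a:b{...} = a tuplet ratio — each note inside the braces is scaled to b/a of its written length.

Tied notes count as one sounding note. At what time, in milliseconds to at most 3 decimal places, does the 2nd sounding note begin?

1. 0.0ms @ 0 + 827.586ms (2)
2. 827.586ms @ 2 + 1655.172ms (4)

note 2 onset = 2b = 827.586ms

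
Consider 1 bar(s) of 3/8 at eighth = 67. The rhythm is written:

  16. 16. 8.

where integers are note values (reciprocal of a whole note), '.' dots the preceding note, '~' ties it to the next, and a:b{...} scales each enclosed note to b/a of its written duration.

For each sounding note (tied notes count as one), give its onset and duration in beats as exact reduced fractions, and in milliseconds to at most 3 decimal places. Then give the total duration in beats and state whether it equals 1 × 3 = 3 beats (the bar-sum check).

1) 0.0ms=0b +671.642ms=3/4b
2) 671.642ms=3/4b +671.642ms=3/4b
3) 1343.284ms=3/2b +1343.284ms=3/2b
Σ=3b of 3 (67bpm 3/8) — PASS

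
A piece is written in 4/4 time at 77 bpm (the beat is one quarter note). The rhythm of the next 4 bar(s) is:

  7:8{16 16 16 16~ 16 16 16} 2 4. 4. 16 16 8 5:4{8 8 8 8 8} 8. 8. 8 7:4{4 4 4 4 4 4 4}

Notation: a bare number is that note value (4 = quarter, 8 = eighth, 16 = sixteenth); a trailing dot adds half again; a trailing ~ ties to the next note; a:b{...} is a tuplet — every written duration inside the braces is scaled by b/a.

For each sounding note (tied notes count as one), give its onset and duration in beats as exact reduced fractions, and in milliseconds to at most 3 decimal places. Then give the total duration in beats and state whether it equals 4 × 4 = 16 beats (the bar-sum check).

1) 0.0ms=0b +222.635ms=2/7b
2) 222.635ms=2/7b +222.635ms=2/7b
3) 445.269ms=4/7b +222.635ms=2/7b
4) 667.904ms=6/7b +445.269ms=4/7b
5) 1113.173ms=10/7b +222.635ms=2/7b
6) 1335.807ms=12/7b +222.635ms=2/7b
7) 1558.442ms=2b +1558.442ms=2b
8) 3116.883ms=4b +1168.831ms=3/2b
9) 4285.714ms=11/2b +1168.831ms=3/2b
10) 5454.545ms=7b +194.805ms=1/4b
11) 5649.351ms=29/4b +194.805ms=1/4b
12) 5844.156ms=15/2b +389.61ms=1/2b
13) 6233.766ms=8b +311.688ms=2/5b
14) 6545.455ms=42/5b +311.688ms=2/5b
15) 6857.143ms=44/5b +311.688ms=2/5b
16) 7168.831ms=46/5b +311.688ms=2/5b
17) 7480.519ms=48/5b +311.688ms=2/5b
18) 7792.208ms=10b +584.416ms=3/4b
19) 8376.623ms=43/4b +584.416ms=3/4b
20) 8961.039ms=23/2b +389.61ms=1/2b
21) 9350.649ms=12b +445.269ms=4/7b
22) 9795.918ms=88/7b +445.269ms=4/7b
23) 10241.187ms=92/7b +445.269ms=4/7b
24) 10686.456ms=96/7b +445.269ms=4/7b
25) 11131.725ms=100/7b +445.269ms=4/7b
26) 11576.994ms=104/7b +445.269ms=4/7b
27) 12022.263ms=108/7b +445.269ms=4/7b
Σ=16b of 16 (77bpm 4/4) — PASS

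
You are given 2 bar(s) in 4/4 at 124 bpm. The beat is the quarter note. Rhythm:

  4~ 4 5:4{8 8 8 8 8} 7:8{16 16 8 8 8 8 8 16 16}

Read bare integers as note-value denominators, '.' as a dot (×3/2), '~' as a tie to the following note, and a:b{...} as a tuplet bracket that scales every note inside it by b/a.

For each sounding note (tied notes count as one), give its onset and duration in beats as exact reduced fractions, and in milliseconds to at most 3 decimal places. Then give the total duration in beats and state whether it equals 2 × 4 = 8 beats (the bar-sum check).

1) 0.0ms=0b +967.742ms=2b
2) 967.742ms=2b +193.548ms=2/5b
3) 1161.29ms=12/5b +193.548ms=2/5b
4) 1354.839ms=14/5b +193.548ms=2/5b
5) 1548.387ms=16/5b +193.548ms=2/5b
6) 1741.935ms=18/5b +193.548ms=2/5b
7) 1935.484ms=4b +138.249ms=2/7b
8) 2073.733ms=30/7b +138.249ms=2/7b
9) 2211.982ms=32/7b +276.498ms=4/7b
10) 2488.479ms=36/7b +276.498ms=4/7b
11) 2764.977ms=40/7b +276.498ms=4/7b
12) 3041.475ms=44/7b +276.498ms=4/7b
13) 3317.972ms=48/7b +276.498ms=4/7b
14) 3594.47ms=52/7b +138.249ms=2/7b
15) 3732.719ms=54/7b +138.249ms=2/7b
Σ=8b of 8 (124bpm 4/4) — PASS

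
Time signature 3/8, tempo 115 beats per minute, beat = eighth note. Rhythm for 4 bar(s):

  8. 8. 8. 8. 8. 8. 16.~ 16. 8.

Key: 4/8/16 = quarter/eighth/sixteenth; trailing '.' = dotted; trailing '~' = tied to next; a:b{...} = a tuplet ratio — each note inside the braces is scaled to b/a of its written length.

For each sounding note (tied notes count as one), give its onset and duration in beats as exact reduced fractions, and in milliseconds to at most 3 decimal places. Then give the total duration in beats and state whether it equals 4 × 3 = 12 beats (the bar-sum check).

1) 0.0ms=0b +782.609ms=3/2b
2) 782.609ms=3/2b +782.609ms=3/2b
3) 1565.217ms=3b +782.609ms=3/2b
4) 2347.826ms=9/2b +782.609ms=3/2b
5) 3130.435ms=6b +782.609ms=3/2b
6) 3913.043ms=15/2b +782.609ms=3/2b
7) 4695.652ms=9b +782.609ms=3/2b
8) 5478.261ms=21/2b +782.609ms=3/2b
Σ=12b of 12 (115bpm 3/8) — PASS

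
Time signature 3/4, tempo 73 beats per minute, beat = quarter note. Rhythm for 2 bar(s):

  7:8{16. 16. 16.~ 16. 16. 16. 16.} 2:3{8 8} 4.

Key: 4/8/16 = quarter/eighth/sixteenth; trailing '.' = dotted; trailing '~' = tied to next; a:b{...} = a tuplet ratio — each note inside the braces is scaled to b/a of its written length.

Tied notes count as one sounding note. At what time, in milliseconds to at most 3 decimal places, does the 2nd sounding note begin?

1. 0.0ms @ 0 + 352.25ms (3/7)
2. 352.25ms @ 3/7 + 352.25ms (3/7)
3. 704.501ms @ 6/7 + 704.501ms (6/7)
4. 1409.002ms @ 12/7 + 352.25ms (3/7)
5. 1761.252ms @ 15/7 + 352.25ms (3/7)
6. 2113.503ms @ 18/7 + 352.25ms (3/7)
7. 2465.753ms @ 3 + 616.438ms (3/4)
8. 3082.192ms @ 15/4 + 616.438ms (3/4)
9. 3698.63ms @ 9/2 + 1232.877ms (3/2)

note 2 onset = 3/7b = 352.25ms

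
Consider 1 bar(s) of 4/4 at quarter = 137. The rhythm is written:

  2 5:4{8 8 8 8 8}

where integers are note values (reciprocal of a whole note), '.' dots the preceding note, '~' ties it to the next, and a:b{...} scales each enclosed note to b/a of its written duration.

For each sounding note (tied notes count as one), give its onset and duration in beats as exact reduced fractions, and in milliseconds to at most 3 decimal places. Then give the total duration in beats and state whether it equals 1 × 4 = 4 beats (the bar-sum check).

1) 0.0ms=0b +875.912ms=2b
2) 875.912ms=2b +175.182ms=2/5b
3) 1051.095ms=12/5b +175.182ms=2/5b
4) 1226.277ms=14/5b +175.182ms=2/5b
5) 1401.46ms=16/5b +175.182ms=2/5b
6) 1576.642ms=18/5b +175.182ms=2/5b
Σ=4b of 4 (137bpm 4/4) — PASS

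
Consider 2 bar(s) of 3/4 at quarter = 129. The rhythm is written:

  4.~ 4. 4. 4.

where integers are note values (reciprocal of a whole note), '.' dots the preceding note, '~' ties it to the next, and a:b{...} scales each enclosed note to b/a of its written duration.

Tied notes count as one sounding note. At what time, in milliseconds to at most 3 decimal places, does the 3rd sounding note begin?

note 3 onset = 9/2b = 2093.023ms

1. 0.0ms @ 0 + 1395.349ms (3)
2. 1395.349ms @ 3 + 697.674ms (3/2)
3. 2093.023ms @ 9/2 + 697.674ms (3/2)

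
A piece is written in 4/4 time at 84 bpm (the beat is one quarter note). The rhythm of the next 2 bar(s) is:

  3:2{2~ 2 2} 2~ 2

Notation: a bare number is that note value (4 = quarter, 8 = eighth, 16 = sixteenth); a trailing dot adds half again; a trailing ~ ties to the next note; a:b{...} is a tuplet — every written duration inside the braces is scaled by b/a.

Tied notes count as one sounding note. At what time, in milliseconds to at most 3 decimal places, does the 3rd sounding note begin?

note 3 onset = 4b = 2857.143ms

1. 0.0ms @ 0 + 1904.762ms (8/3)
2. 1904.762ms @ 8/3 + 952.381ms (4/3)
3. 2857.143ms @ 4 + 2857.143ms (4)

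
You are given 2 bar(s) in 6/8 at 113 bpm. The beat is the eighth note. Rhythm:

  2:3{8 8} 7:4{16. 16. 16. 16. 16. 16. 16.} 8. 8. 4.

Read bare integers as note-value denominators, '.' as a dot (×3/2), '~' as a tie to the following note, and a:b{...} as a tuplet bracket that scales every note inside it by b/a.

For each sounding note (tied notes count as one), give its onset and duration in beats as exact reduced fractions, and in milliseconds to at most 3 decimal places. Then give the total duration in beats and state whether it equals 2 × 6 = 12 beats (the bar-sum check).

1) 0.0ms=0b +796.46ms=3/2b
2) 796.46ms=3/2b +796.46ms=3/2b
3) 1592.92ms=3b +227.56ms=3/7b
4) 1820.48ms=24/7b +227.56ms=3/7b
5) 2048.04ms=27/7b +227.56ms=3/7b
6) 2275.601ms=30/7b +227.56ms=3/7b
7) 2503.161ms=33/7b +227.56ms=3/7b
8) 2730.721ms=36/7b +227.56ms=3/7b
9) 2958.281ms=39/7b +227.56ms=3/7b
10) 3185.841ms=6b +796.46ms=3/2b
11) 3982.301ms=15/2b +796.46ms=3/2b
12) 4778.761ms=9b +1592.92ms=3b
Σ=12b of 12 (113bpm 6/8) — PASS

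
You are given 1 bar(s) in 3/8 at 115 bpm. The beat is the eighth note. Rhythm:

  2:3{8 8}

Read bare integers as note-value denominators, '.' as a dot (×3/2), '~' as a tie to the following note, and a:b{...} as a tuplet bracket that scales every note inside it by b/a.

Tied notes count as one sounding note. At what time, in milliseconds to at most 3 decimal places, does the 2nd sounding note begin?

note 2 onset = 3/2b = 782.609ms

1. 0.0ms @ 0 + 782.609ms (3/2)
2. 782.609ms @ 3/2 + 782.609ms (3/2)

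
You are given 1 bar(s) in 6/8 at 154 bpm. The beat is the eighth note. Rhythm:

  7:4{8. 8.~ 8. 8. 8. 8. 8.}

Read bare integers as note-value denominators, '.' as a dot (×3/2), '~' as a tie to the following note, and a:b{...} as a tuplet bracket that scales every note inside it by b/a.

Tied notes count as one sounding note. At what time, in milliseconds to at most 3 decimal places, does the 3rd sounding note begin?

1. 0.0ms @ 0 + 333.952ms (6/7)
2. 333.952ms @ 6/7 + 667.904ms (12/7)
3. 1001.855ms @ 18/7 + 333.952ms (6/7)
4. 1335.807ms @ 24/7 + 333.952ms (6/7)
5. 1669.759ms @ 30/7 + 333.952ms (6/7)
6. 2003.711ms @ 36/7 + 333.952ms (6/7)

note 3 onset = 18/7b = 1001.855ms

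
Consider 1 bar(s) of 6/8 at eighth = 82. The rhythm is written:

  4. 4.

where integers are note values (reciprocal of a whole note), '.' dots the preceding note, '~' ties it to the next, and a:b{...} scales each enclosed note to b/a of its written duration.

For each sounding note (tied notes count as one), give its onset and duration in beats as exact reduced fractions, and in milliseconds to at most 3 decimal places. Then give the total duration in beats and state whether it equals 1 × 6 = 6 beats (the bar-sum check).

1) 0.0ms=0b +2195.122ms=3b
2) 2195.122ms=3b +2195.122ms=3b
Σ=6b of 6 (82bpm 6/8) — PASS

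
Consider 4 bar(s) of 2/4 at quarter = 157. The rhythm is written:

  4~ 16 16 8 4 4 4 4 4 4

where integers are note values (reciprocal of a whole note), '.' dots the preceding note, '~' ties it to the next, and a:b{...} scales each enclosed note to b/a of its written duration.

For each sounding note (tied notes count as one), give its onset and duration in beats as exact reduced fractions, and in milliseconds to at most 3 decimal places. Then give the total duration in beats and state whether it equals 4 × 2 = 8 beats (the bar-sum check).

1) 0.0ms=0b +477.707ms=5/4b
2) 477.707ms=5/4b +95.541ms=1/4b
3) 573.248ms=3/2b +191.083ms=1/2b
4) 764.331ms=2b +382.166ms=1b
5) 1146.497ms=3b +382.166ms=1b
6) 1528.662ms=4b +382.166ms=1b
7) 1910.828ms=5b +382.166ms=1b
8) 2292.994ms=6b +382.166ms=1b
9) 2675.159ms=7b +382.166ms=1b
Σ=8b of 8 (157bpm 2/4) — PASS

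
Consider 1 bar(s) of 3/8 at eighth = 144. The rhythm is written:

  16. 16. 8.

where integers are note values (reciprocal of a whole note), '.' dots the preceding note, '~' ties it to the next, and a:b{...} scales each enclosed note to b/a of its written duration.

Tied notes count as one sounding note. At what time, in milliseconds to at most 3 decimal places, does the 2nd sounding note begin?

1. 0.0ms @ 0 + 312.5ms (3/4)
2. 312.5ms @ 3/4 + 312.5ms (3/4)
3. 625.0ms @ 3/2 + 625.0ms (3/2)

note 2 onset = 3/4b = 312.5ms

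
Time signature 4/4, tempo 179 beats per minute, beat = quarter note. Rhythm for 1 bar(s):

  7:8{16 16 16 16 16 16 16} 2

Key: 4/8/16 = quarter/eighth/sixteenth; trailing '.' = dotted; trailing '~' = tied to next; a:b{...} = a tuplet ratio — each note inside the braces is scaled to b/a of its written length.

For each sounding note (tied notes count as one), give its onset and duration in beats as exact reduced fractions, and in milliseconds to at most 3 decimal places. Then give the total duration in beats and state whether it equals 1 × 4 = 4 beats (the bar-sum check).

1) 0.0ms=0b +95.77ms=2/7b
2) 95.77ms=2/7b +95.77ms=2/7b
3) 191.54ms=4/7b +95.77ms=2/7b
4) 287.31ms=6/7b +95.77ms=2/7b
5) 383.081ms=8/7b +95.77ms=2/7b
6) 478.851ms=10/7b +95.77ms=2/7b
7) 574.621ms=12/7b +95.77ms=2/7b
8) 670.391ms=2b +670.391ms=2b
Σ=4b of 4 (179bpm 4/4) — PASS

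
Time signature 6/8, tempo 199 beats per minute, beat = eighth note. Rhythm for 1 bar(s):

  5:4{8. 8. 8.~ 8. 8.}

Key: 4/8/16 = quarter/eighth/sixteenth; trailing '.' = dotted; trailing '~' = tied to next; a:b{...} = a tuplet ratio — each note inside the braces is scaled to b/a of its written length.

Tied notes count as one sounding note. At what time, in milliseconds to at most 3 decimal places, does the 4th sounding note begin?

note 4 onset = 24/5b = 1447.236ms

1. 0.0ms @ 0 + 361.809ms (6/5)
2. 361.809ms @ 6/5 + 361.809ms (6/5)
3. 723.618ms @ 12/5 + 723.618ms (12/5)
4. 1447.236ms @ 24/5 + 361.809ms (6/5)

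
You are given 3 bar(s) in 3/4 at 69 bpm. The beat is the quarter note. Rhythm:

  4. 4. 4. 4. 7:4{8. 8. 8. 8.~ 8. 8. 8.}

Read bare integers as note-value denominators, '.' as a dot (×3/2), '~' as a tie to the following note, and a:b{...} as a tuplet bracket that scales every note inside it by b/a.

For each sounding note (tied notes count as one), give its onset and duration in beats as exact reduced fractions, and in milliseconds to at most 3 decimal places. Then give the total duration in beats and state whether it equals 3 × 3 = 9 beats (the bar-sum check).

1) 0.0ms=0b +1304.348ms=3/2b
2) 1304.348ms=3/2b +1304.348ms=3/2b
3) 2608.696ms=3b +1304.348ms=3/2b
4) 3913.043ms=9/2b +1304.348ms=3/2b
5) 5217.391ms=6b +372.671ms=3/7b
6) 5590.062ms=45/7b +372.671ms=3/7b
7) 5962.733ms=48/7b +372.671ms=3/7b
8) 6335.404ms=51/7b +745.342ms=6/7b
9) 7080.745ms=57/7b +372.671ms=3/7b
10) 7453.416ms=60/7b +372.671ms=3/7b
Σ=9b of 9 (69bpm 3/4) — PASS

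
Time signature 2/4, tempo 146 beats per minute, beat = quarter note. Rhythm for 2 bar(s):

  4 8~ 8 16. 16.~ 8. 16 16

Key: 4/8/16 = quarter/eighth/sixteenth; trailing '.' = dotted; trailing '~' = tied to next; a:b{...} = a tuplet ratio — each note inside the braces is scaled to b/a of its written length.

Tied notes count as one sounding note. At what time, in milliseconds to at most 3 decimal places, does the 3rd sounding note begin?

note 3 onset = 2b = 821.918ms

1. 0.0ms @ 0 + 410.959ms (1)
2. 410.959ms @ 1 + 410.959ms (1)
3. 821.918ms @ 2 + 154.11ms (3/8)
4. 976.027ms @ 19/8 + 462.329ms (9/8)
5. 1438.356ms @ 7/2 + 102.74ms (1/4)
6. 1541.096ms @ 15/4 + 102.74ms (1/4)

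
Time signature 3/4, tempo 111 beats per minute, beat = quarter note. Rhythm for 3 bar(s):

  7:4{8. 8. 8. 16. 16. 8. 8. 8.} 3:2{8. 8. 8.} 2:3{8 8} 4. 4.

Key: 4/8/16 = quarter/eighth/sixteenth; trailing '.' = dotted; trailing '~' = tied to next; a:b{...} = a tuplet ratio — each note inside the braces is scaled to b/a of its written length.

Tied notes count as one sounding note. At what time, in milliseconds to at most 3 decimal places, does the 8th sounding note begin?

1. 0.0ms @ 0 + 231.66ms (3/7)
2. 231.66ms @ 3/7 + 231.66ms (3/7)
3. 463.32ms @ 6/7 + 231.66ms (3/7)
4. 694.981ms @ 9/7 + 115.83ms (3/14)
5. 810.811ms @ 3/2 + 115.83ms (3/14)
6. 926.641ms @ 12/7 + 231.66ms (3/7)
7. 1158.301ms @ 15/7 + 231.66ms (3/7)
8. 1389.961ms @ 18/7 + 231.66ms (3/7)
9. 1621.622ms @ 3 + 270.27ms (1/2)
10. 1891.892ms @ 7/2 + 270.27ms (1/2)
11. 2162.162ms @ 4 + 270.27ms (1/2)
12. 2432.432ms @ 9/2 + 405.405ms (3/4)
13. 2837.838ms @ 21/4 + 405.405ms (3/4)
14. 3243.243ms @ 6 + 810.811ms (3/2)
15. 4054.054ms @ 15/2 + 810.811ms (3/2)

note 8 onset = 18/7b = 1389.961ms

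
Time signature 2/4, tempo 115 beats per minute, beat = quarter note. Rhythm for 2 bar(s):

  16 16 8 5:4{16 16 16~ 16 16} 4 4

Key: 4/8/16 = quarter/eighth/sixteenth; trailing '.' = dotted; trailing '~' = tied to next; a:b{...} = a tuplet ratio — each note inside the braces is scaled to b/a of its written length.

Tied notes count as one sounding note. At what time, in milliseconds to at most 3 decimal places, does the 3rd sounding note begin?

note 3 onset = 1/2b = 260.87ms

1. 0.0ms @ 0 + 130.435ms (1/4)
2. 130.435ms @ 1/4 + 130.435ms (1/4)
3. 260.87ms @ 1/2 + 260.87ms (1/2)
4. 521.739ms @ 1 + 104.348ms (1/5)
5. 626.087ms @ 6/5 + 104.348ms (1/5)
6. 730.435ms @ 7/5 + 208.696ms (2/5)
7. 939.13ms @ 9/5 + 104.348ms (1/5)
8. 1043.478ms @ 2 + 521.739ms (1)
9. 1565.217ms @ 3 + 521.739ms (1)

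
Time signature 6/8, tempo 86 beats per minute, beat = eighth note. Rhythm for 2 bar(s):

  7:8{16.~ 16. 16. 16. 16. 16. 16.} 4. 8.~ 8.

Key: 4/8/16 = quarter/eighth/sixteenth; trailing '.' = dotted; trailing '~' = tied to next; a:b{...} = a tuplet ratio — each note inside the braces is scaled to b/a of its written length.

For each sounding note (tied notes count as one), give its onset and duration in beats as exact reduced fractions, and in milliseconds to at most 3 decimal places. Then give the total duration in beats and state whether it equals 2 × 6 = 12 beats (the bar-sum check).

1) 0.0ms=0b +1196.013ms=12/7b
2) 1196.013ms=12/7b +598.007ms=6/7b
3) 1794.02ms=18/7b +598.007ms=6/7b
4) 2392.027ms=24/7b +598.007ms=6/7b
5) 2990.033ms=30/7b +598.007ms=6/7b
6) 3588.04ms=36/7b +598.007ms=6/7b
7) 4186.047ms=6b +2093.023ms=3b
8) 6279.07ms=9b +2093.023ms=3b
Σ=12b of 12 (86bpm 6/8) — PASS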